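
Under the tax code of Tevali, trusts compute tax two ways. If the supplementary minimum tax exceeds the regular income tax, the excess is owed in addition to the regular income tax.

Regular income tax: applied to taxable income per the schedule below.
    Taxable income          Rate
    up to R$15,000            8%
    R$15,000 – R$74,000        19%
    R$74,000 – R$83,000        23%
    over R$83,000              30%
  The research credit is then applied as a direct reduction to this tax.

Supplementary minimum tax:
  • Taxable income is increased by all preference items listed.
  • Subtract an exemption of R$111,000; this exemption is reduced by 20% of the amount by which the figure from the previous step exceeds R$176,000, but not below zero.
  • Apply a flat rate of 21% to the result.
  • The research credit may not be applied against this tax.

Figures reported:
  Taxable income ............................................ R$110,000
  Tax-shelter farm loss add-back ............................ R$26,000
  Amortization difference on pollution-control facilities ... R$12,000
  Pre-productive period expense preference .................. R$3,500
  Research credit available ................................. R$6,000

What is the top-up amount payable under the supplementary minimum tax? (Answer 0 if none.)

R$0

Regular income tax:
  R$15,000 × 8% = R$1,200
  R$59,000 × 19% = R$11,210
  R$9,000 × 23% = R$2,070
  R$27,000 × 30% = R$8,100
  → R$22,580
  Less research credit R$6,000 → R$16,580

Supplementary minimum tax:
  Adjusted income: R$110,000 + R$26,000 + R$12,000 + R$3,500 = R$151,500
  Exemption: R$151,500 ≤ R$176,000, so full R$111,000 applies
  Base: R$151,500 − R$111,000 = R$40,500
  R$40,500 × 21% = R$8,505

R$8,505 ≤ R$16,580, so no add-on is due.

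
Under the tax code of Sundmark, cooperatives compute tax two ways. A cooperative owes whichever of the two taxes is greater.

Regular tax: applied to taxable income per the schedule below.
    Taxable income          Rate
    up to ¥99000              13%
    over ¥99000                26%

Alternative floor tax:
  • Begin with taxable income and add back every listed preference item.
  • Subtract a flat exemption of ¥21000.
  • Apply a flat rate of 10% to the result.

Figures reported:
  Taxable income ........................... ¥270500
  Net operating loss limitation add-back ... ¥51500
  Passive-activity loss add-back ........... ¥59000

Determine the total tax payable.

Regular tax:
  ¥99000 × 13% = ¥12870
  ¥171500 × 26% = ¥44590
  → ¥57460

Alternative floor tax:
  Adjusted income: ¥270500 + ¥51500 + ¥59000 = ¥381000
  Less exemption ¥21000 → base ¥360000
  ¥360000 × 10% = ¥36000

¥57460 > ¥36000, so the regular tax governs.

¥57460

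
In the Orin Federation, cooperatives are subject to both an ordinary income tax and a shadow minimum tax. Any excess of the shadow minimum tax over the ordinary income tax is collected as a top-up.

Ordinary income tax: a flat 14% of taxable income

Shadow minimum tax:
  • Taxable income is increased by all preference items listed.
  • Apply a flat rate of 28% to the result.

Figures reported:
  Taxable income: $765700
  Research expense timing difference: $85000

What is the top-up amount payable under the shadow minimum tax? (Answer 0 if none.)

Ordinary income tax:
  $765700 × 14% = $107198

Shadow minimum tax:
  Adjusted income: $765700 + $85000 = $850700
  $850700 × 28% = $238196

Excess of shadow minimum tax over ordinary income tax: $238196 − $107198 = $130998.

$130998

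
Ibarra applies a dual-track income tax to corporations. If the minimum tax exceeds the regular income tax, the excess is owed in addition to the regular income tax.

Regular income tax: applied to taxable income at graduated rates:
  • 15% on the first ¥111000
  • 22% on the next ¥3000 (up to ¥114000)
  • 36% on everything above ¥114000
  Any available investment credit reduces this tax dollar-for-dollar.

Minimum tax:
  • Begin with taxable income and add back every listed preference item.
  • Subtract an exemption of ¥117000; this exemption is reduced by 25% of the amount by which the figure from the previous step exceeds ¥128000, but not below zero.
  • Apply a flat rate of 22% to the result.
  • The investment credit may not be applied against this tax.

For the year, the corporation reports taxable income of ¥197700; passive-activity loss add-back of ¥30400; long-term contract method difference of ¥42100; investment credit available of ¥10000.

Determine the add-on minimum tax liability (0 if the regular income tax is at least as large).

¥4083

Regular income tax:
  ¥111000 × 15% = ¥16650
  ¥3000 × 22% = ¥660
  ¥83700 × 36% = ¥30132
  → ¥47442
  Less investment credit ¥10000 → ¥37442

Minimum tax:
  Adjusted income: ¥197700 + ¥30400 + ¥42100 = ¥270200
  Exemption: ¥117000 − 25% × (¥270200 − ¥128000) = ¥117000 − ¥35550 = ¥81450
  Base: ¥270200 − ¥81450 = ¥188750
  ¥188750 × 22% = ¥41525

Excess of minimum tax over regular income tax: ¥41525 − ¥37442 = ¥4083.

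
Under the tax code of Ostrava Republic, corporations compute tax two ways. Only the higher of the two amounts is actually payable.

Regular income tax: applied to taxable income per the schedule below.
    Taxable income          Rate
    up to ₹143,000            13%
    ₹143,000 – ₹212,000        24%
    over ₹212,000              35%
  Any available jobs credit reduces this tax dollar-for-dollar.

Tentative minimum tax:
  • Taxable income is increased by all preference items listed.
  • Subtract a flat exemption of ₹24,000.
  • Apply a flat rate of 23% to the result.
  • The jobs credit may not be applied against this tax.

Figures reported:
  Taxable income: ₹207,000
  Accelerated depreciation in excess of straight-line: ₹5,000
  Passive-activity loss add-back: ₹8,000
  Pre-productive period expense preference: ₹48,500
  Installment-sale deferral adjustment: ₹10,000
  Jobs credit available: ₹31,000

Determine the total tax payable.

Regular income tax:
  ₹143,000 × 13% = ₹18,590
  ₹64,000 × 24% = ₹15,360
  → ₹33,950
  Less jobs credit ₹31,000 → ₹2,950

Tentative minimum tax:
  Adjusted income: ₹207,000 + ₹5,000 + ₹8,000 + ₹48,500 + ₹10,000 = ₹278,500
  Less exemption ₹24,000 → base ₹254,500
  ₹254,500 × 23% = ₹58,535

₹58,535 > ₹2,950, so the tentative minimum tax is the binding amount.

₹58,535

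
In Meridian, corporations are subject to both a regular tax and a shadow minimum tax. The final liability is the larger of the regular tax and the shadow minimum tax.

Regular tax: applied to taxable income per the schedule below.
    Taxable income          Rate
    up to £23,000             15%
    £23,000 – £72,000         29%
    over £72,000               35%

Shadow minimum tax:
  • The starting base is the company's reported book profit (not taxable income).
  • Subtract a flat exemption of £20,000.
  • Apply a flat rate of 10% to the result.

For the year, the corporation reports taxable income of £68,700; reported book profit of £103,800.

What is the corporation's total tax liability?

Regular tax:
  £23,000 × 15% = £3,450
  £45,700 × 29% = £13,253
  → £16,703

Shadow minimum tax:
  Base (reported book profit): £103,800
  Less exemption £20,000 → base £83,800
  £83,800 × 10% = £8,380

£16,703 > £8,380, so the regular tax governs.

£16,703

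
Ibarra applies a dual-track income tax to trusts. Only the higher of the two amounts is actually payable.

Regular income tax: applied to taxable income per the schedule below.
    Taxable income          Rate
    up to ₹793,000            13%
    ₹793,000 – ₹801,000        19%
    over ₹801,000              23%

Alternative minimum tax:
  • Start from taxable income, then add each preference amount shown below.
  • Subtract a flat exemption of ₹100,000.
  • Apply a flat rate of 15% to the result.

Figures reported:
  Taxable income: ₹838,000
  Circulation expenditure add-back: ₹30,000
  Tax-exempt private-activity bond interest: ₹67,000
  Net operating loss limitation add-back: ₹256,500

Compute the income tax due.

Alternative minimum tax:
  Adjusted income: ₹838,000 + ₹30,000 + ₹67,000 + ₹256,500 = ₹1,191,500
  Less exemption ₹100,000 → base ₹1,091,500
  ₹1,091,500 × 15% = ₹163,725

Regular income tax:
  ₹793,000 × 13% = ₹103,090
  ₹8,000 × 19% = ₹1,520
  ₹37,000 × 23% = ₹8,510
  → ₹113,120

₹163,725 > ₹113,120, so the alternative minimum tax is the binding amount.

₹163,725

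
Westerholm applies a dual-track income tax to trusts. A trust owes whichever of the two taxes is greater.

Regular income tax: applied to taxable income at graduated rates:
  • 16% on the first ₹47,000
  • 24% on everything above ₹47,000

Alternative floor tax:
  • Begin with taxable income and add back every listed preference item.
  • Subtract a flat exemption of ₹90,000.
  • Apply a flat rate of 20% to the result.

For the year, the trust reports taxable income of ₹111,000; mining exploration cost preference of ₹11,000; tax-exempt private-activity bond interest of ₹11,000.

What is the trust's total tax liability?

₹22,880

Regular income tax:
  ₹47,000 × 16% = ₹7,520
  ₹64,000 × 24% = ₹15,360
  → ₹22,880

Alternative floor tax:
  Adjusted income: ₹111,000 + ₹11,000 + ₹11,000 = ₹133,000
  Less exemption ₹90,000 → base ₹43,000
  ₹43,000 × 20% = ₹8,600

₹22,880 > ₹8,600, so the regular income tax governs.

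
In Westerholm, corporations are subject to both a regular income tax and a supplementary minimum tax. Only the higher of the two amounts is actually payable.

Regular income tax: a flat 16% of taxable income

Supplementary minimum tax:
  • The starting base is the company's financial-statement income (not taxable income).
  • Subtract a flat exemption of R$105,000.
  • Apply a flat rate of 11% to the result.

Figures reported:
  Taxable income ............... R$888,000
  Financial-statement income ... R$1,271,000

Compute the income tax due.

Regular income tax:
  R$888,000 × 16% = R$142,080

Supplementary minimum tax:
  Base (financial-statement income): R$1,271,000
  Less exemption R$105,000 → base R$1,166,000
  R$1,166,000 × 11% = R$128,260

R$142,080 > R$128,260, so the regular income tax governs.

R$142,080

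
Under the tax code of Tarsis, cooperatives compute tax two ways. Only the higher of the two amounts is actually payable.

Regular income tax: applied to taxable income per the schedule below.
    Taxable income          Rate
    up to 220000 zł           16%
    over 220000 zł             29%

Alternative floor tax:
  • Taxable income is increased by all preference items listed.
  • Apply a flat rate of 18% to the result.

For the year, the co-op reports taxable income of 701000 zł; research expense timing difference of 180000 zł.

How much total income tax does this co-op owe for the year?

Alternative floor tax:
  Adjusted income: 701000 zł + 180000 zł = 881000 zł
  881000 zł × 18% = 158580 zł

Regular income tax:
  220000 zł × 16% = 35200 zł
  481000 zł × 29% = 139490 zł
  → 174690 zł

174690 zł > 158580 zł, so the regular income tax governs.

174690 zł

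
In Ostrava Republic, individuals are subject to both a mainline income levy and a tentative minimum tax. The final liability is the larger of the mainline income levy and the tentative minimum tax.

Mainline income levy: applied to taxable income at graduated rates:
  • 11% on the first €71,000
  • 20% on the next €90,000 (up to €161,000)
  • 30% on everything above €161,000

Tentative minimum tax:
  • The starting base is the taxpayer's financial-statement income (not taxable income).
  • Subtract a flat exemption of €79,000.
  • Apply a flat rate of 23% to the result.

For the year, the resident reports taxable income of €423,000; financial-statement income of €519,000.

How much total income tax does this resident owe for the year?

€104,410

Tentative minimum tax:
  Base (financial-statement income): €519,000
  Less exemption €79,000 → base €440,000
  €440,000 × 23% = €101,200

Mainline income levy:
  €71,000 × 11% = €7,810
  €90,000 × 20% = €18,000
  €262,000 × 30% = €78,600
  → €104,410

€104,410 > €101,200, so the mainline income levy governs.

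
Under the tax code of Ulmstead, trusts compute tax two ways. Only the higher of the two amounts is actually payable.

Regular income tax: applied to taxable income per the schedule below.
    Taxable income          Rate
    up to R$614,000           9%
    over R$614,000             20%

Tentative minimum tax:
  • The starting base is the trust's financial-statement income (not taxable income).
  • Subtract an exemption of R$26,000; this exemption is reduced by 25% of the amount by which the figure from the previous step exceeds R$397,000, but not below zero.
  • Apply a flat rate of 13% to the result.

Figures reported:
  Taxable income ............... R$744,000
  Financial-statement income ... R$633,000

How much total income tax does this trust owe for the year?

R$82,290

Regular income tax:
  R$614,000 × 9% = R$55,260
  R$130,000 × 20% = R$26,000
  → R$81,260

Tentative minimum tax:
  Base (financial-statement income): R$633,000
  Exemption: 25% × (R$633,000 − R$397,000) = R$59,000 ≥ R$26,000, so the exemption is fully phased out
  Base: R$633,000 − R$0 = R$633,000
  R$633,000 × 13% = R$82,290

R$82,290 > R$81,260, so the tentative minimum tax is the binding amount.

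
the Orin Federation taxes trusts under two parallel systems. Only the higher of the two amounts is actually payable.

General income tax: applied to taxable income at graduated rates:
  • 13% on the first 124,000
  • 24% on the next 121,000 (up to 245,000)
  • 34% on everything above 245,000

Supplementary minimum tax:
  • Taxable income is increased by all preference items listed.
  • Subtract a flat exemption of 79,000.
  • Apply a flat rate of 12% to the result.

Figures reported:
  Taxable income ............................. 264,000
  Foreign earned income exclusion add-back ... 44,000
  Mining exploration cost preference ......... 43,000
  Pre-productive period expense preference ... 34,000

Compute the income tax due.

Supplementary minimum tax:
  Adjusted income: 264,000 + 44,000 + 43,000 + 34,000 = 385,000
  Less exemption 79,000 → base 306,000
  306,000 × 12% = 36,720

General income tax:
  124,000 × 13% = 16,120
  121,000 × 24% = 29,040
  19,000 × 34% = 6,460
  → 51,620

51,620 > 36,720, so the general income tax governs.

51,620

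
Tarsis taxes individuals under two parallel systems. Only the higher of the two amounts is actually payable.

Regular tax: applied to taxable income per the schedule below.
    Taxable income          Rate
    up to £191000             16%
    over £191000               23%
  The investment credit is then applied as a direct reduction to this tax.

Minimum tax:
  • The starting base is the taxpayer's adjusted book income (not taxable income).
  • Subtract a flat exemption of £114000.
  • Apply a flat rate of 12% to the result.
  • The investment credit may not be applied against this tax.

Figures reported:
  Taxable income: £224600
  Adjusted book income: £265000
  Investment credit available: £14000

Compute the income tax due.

£24288

Minimum tax:
  Base (adjusted book income): £265000
  Less exemption £114000 → base £151000
  £151000 × 12% = £18120

Regular tax:
  £191000 × 16% = £30560
  £33600 × 23% = £7728
  → £38288
  Less investment credit £14000 → £24288

£24288 > £18120, so the regular tax governs.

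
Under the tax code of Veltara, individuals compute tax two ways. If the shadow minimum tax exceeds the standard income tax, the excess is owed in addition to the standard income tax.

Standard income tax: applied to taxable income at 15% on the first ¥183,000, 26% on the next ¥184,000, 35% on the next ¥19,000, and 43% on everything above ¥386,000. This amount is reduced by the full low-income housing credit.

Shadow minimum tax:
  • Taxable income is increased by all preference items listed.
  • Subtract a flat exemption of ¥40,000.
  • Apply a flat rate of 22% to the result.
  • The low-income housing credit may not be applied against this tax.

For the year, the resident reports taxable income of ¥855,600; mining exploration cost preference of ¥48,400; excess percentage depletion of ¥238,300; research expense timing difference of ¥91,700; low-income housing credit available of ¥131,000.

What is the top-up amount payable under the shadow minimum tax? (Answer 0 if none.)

Standard income tax:
  ¥183,000 × 15% = ¥27,450
  ¥184,000 × 26% = ¥47,840
  ¥19,000 × 35% = ¥6,650
  ¥469,600 × 43% = ¥201,928
  → ¥283,868
  Less low-income housing credit ¥131,000 → ¥152,868

Shadow minimum tax:
  Adjusted income: ¥855,600 + ¥48,400 + ¥238,300 + ¥91,700 = ¥1,234,000
  Less exemption ¥40,000 → base ¥1,194,000
  ¥1,194,000 × 22% = ¥262,680

Excess of shadow minimum tax over standard income tax: ¥262,680 − ¥152,868 = ¥109,812.

¥109,812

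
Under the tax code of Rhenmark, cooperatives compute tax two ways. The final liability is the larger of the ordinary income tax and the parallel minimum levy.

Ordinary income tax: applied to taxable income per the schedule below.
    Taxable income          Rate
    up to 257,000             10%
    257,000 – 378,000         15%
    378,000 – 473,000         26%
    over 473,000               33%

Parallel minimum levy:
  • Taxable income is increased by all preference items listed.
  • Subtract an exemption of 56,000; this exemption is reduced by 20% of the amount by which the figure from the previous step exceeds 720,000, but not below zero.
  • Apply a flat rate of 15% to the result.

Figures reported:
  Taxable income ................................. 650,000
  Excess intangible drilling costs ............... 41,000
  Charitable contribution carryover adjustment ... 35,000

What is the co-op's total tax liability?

126,960

Parallel minimum levy:
  Adjusted income: 650,000 + 41,000 + 35,000 = 726,000
  Exemption: 56,000 − 20% × (726,000 − 720,000) = 56,000 − 1,200 = 54,800
  Base: 726,000 − 54,800 = 671,200
  671,200 × 15% = 100,680

Ordinary income tax:
  257,000 × 10% = 25,700
  121,000 × 15% = 18,150
  95,000 × 26% = 24,700
  177,000 × 33% = 58,410
  → 126,960

126,960 > 100,680, so the ordinary income tax governs.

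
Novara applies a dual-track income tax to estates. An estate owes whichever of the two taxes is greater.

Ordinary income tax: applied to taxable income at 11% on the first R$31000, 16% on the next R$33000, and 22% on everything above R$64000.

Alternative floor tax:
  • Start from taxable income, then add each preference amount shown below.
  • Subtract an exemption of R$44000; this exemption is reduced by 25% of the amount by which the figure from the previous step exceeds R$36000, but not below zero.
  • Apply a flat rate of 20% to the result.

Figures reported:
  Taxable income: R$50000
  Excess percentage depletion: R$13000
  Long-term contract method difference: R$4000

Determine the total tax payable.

Alternative floor tax:
  Adjusted income: R$50000 + R$13000 + R$4000 = R$67000
  Exemption: R$44000 − 25% × (R$67000 − R$36000) = R$44000 − R$7750 = R$36250
  Base: R$67000 − R$36250 = R$30750
  R$30750 × 20% = R$6150

Ordinary income tax:
  R$31000 × 11% = R$3410
  R$19000 × 16% = R$3040
  → R$6450

R$6450 > R$6150, so the ordinary income tax governs.

R$6450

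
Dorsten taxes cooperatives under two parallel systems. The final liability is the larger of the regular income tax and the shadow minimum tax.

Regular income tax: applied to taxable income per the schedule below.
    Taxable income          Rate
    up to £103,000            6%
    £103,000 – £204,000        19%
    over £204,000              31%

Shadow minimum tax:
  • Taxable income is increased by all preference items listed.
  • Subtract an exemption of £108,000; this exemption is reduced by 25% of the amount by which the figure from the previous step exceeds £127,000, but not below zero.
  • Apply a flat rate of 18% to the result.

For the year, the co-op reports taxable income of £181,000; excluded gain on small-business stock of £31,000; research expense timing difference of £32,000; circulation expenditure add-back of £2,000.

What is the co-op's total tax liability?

£30,195

Regular income tax:
  £103,000 × 6% = £6,180
  £78,000 × 19% = £14,820
  → £21,000

Shadow minimum tax:
  Adjusted income: £181,000 + £31,000 + £32,000 + £2,000 = £246,000
  Exemption: £108,000 − 25% × (£246,000 − £127,000) = £108,000 − £29,750 = £78,250
  Base: £246,000 − £78,250 = £167,750
  £167,750 × 18% = £30,195

£30,195 > £21,000, so the shadow minimum tax is the binding amount.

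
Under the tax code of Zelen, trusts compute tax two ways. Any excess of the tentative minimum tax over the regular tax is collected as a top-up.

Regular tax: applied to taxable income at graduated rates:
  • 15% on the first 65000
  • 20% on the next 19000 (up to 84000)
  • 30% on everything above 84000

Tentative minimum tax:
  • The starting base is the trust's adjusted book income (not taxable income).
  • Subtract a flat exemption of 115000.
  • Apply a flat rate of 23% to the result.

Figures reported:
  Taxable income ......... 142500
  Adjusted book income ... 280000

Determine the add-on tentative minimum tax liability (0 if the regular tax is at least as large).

Regular tax:
  65000 × 15% = 9750
  19000 × 20% = 3800
  58500 × 30% = 17550
  → 31100

Tentative minimum tax:
  Base (adjusted book income): 280000
  Less exemption 115000 → base 165000
  165000 × 23% = 37950

Excess of tentative minimum tax over regular tax: 37950 − 31100 = 6850.

6850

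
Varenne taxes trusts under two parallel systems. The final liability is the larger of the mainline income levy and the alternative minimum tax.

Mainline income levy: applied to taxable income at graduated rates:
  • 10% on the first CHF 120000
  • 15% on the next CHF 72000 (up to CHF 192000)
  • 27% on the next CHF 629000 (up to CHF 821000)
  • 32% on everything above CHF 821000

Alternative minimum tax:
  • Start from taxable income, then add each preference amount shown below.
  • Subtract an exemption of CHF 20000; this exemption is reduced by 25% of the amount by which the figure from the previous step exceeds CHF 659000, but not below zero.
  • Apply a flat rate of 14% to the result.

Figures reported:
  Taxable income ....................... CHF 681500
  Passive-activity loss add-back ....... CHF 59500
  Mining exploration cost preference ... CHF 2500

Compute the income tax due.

Alternative minimum tax:
  Adjusted income: CHF 681500 + CHF 59500 + CHF 2500 = CHF 743500
  Exemption: 25% × (CHF 743500 − CHF 659000) = CHF 21125 ≥ CHF 20000, so the exemption is fully phased out
  Base: CHF 743500 − CHF 0 = CHF 743500
  CHF 743500 × 14% = CHF 104090

Mainline income levy:
  CHF 120000 × 10% = CHF 12000
  CHF 72000 × 15% = CHF 10800
  CHF 489500 × 27% = CHF 132165
  → CHF 154965

CHF 154965 > CHF 104090, so the mainline income levy governs.

CHF 154965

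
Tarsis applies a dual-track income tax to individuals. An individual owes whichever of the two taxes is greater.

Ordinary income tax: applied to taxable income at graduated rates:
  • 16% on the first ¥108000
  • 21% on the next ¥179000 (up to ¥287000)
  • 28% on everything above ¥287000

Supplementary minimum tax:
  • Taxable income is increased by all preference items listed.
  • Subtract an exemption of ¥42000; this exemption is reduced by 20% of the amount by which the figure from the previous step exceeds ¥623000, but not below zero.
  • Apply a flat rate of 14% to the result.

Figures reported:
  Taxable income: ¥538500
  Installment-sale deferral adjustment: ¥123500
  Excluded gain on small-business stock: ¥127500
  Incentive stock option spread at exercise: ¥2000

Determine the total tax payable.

Supplementary minimum tax:
  Adjusted income: ¥538500 + ¥123500 + ¥127500 + ¥2000 = ¥791500
  Exemption: ¥42000 − 20% × (¥791500 − ¥623000) = ¥42000 − ¥33700 = ¥8300
  Base: ¥791500 − ¥8300 = ¥783200
  ¥783200 × 14% = ¥109648

Ordinary income tax:
  ¥108000 × 16% = ¥17280
  ¥179000 × 21% = ¥37590
  ¥251500 × 28% = ¥70420
  → ¥125290

¥125290 > ¥109648, so the ordinary income tax governs.

¥125290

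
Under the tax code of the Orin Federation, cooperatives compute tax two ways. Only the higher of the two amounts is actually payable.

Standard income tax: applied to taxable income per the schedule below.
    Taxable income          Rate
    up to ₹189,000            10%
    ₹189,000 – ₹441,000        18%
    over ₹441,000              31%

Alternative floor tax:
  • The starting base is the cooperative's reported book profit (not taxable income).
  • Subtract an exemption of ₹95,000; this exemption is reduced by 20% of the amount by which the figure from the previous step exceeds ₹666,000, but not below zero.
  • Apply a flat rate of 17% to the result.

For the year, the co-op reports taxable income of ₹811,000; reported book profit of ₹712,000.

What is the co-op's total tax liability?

Standard income tax:
  ₹189,000 × 10% = ₹18,900
  ₹252,000 × 18% = ₹45,360
  ₹370,000 × 31% = ₹114,700
  → ₹178,960

Alternative floor tax:
  Base (reported book profit): ₹712,000
  Exemption: ₹95,000 − 20% × (₹712,000 − ₹666,000) = ₹95,000 − ₹9,200 = ₹85,800
  Base: ₹712,000 − ₹85,800 = ₹626,200
  ₹626,200 × 17% = ₹106,454

₹178,960 > ₹106,454, so the standard income tax governs.

₹178,960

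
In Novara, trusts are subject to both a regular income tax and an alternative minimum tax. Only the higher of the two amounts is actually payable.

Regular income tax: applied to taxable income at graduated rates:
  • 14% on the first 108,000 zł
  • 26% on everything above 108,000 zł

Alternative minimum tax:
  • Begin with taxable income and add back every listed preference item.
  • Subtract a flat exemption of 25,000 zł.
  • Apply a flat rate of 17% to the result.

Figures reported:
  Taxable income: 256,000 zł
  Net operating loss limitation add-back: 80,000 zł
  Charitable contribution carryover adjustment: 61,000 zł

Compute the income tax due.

Regular income tax:
  108,000 zł × 14% = 15,120 zł
  148,000 zł × 26% = 38,480 zł
  → 53,600 zł

Alternative minimum tax:
  Adjusted income: 256,000 zł + 80,000 zł + 61,000 zł = 397,000 zł
  Less exemption 25,000 zł → base 372,000 zł
  372,000 zł × 17% = 63,240 zł

63,240 zł > 53,600 zł, so the alternative minimum tax is the binding amount.

63,240 zł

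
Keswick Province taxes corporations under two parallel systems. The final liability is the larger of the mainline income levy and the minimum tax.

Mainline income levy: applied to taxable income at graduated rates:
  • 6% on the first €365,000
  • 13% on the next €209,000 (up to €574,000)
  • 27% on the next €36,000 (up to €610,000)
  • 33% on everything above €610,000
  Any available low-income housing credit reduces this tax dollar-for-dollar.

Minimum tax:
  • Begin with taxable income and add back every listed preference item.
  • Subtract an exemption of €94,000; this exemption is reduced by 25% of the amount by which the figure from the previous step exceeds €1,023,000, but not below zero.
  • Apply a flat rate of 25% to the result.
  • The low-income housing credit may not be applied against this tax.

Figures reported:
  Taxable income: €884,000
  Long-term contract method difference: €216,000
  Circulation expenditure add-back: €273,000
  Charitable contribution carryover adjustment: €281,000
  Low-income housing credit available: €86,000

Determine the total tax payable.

€413,500

Minimum tax:
  Adjusted income: €884,000 + €216,000 + €273,000 + €281,000 = €1,654,000
  Exemption: 25% × (€1,654,000 − €1,023,000) = €157,750 ≥ €94,000, so the exemption is fully phased out
  Base: €1,654,000 − €0 = €1,654,000
  €1,654,000 × 25% = €413,500

Mainline income levy:
  €365,000 × 6% = €21,900
  €209,000 × 13% = €27,170
  €36,000 × 27% = €9,720
  €274,000 × 33% = €90,420
  → €149,210
  Less low-income housing credit €86,000 → €63,210

€413,500 > €63,210, so the minimum tax is the binding amount.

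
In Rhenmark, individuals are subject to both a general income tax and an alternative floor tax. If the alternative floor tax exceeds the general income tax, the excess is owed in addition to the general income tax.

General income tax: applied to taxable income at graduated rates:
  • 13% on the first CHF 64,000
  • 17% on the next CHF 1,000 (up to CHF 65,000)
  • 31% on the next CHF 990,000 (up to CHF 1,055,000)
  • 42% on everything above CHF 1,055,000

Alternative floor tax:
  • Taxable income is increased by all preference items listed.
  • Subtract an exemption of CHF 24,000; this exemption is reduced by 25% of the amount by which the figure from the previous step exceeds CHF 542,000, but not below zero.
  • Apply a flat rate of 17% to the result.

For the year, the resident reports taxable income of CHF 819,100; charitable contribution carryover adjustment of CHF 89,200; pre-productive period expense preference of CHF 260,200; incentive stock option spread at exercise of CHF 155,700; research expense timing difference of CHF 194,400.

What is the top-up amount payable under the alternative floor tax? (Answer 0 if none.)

CHF 15,901

Alternative floor tax:
  Adjusted income: CHF 819,100 + CHF 89,200 + CHF 260,200 + CHF 155,700 + CHF 194,400 = CHF 1,518,600
  Exemption: 25% × (CHF 1,518,600 − CHF 542,000) = CHF 244,150 ≥ CHF 24,000, so the exemption is fully phased out
  Base: CHF 1,518,600 − CHF 0 = CHF 1,518,600
  CHF 1,518,600 × 17% = CHF 258,162

General income tax:
  CHF 64,000 × 13% = CHF 8,320
  CHF 1,000 × 17% = CHF 170
  CHF 754,100 × 31% = CHF 233,771
  → CHF 242,261

Excess of alternative floor tax over general income tax: CHF 258,162 − CHF 242,261 = CHF 15,901.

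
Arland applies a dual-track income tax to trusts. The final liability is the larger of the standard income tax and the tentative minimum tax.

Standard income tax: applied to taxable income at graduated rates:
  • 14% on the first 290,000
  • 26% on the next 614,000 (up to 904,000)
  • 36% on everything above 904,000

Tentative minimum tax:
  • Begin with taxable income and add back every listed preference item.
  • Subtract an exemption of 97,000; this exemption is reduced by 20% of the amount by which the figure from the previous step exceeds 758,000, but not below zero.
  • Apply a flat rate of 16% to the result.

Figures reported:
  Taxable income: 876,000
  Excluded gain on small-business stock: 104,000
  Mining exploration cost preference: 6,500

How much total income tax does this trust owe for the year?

192,960

Standard income tax:
  290,000 × 14% = 40,600
  586,000 × 26% = 152,360
  → 192,960

Tentative minimum tax:
  Adjusted income: 876,000 + 104,000 + 6,500 = 986,500
  Exemption: 97,000 − 20% × (986,500 − 758,000) = 97,000 − 45,700 = 51,300
  Base: 986,500 − 51,300 = 935,200
  935,200 × 16% = 149,632

192,960 > 149,632, so the standard income tax governs.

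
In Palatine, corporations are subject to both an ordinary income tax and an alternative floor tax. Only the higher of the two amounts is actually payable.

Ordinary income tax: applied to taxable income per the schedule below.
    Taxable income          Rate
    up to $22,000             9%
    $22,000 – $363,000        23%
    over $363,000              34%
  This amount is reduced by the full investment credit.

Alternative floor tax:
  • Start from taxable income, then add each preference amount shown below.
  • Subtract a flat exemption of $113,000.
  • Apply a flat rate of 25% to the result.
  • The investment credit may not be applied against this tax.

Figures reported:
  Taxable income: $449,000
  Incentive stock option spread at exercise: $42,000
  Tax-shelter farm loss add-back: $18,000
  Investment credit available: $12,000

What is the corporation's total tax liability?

Alternative floor tax:
  Adjusted income: $449,000 + $42,000 + $18,000 = $509,000
  Less exemption $113,000 → base $396,000
  $396,000 × 25% = $99,000

Ordinary income tax:
  $22,000 × 9% = $1,980
  $341,000 × 23% = $78,430
  $86,000 × 34% = $29,240
  → $109,650
  Less investment credit $12,000 → $97,650

$99,000 > $97,650, so the alternative floor tax is the binding amount.

$99,000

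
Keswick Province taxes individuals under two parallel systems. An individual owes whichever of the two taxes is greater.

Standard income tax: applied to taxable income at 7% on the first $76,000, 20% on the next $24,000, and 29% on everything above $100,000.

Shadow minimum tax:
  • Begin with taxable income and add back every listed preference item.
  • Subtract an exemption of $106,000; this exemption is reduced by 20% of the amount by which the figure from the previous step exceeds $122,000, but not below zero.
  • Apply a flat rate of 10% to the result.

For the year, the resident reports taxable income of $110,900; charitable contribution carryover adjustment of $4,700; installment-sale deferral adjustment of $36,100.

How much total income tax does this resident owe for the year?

Shadow minimum tax:
  Adjusted income: $110,900 + $4,700 + $36,100 = $151,700
  Exemption: $106,000 − 20% × ($151,700 − $122,000) = $106,000 − $5,940 = $100,060
  Base: $151,700 − $100,060 = $51,640
  $51,640 × 10% = $5,164

Standard income tax:
  $76,000 × 7% = $5,320
  $24,000 × 20% = $4,800
  $10,900 × 29% = $3,161
  → $13,281

$13,281 > $5,164, so the standard income tax governs.

$13,281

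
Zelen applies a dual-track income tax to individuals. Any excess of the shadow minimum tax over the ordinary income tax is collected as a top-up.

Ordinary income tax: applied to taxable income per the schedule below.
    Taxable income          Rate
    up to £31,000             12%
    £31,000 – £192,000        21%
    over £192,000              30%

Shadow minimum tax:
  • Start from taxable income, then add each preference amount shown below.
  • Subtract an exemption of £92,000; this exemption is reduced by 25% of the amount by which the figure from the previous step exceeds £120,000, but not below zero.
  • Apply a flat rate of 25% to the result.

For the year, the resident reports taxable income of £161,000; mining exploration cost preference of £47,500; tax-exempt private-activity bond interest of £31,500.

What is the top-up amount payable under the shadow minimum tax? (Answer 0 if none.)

£13,480

Shadow minimum tax:
  Adjusted income: £161,000 + £47,500 + £31,500 = £240,000
  Exemption: £92,000 − 25% × (£240,000 − £120,000) = £92,000 − £30,000 = £62,000
  Base: £240,000 − £62,000 = £178,000
  £178,000 × 25% = £44,500

Ordinary income tax:
  £31,000 × 12% = £3,720
  £130,000 × 21% = £27,300
  → £31,020

Excess of shadow minimum tax over ordinary income tax: £44,500 − £31,020 = £13,480.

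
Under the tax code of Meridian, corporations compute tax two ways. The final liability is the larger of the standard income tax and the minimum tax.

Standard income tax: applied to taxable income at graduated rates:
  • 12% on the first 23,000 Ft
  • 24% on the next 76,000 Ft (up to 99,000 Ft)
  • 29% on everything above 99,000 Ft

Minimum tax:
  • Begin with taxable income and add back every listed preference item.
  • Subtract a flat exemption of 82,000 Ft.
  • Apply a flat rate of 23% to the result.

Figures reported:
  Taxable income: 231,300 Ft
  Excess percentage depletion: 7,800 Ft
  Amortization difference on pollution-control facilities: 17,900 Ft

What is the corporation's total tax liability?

Minimum tax:
  Adjusted income: 231,300 Ft + 7,800 Ft + 17,900 Ft = 257,000 Ft
  Less exemption 82,000 Ft → base 175,000 Ft
  175,000 Ft × 23% = 40,250 Ft

Standard income tax:
  23,000 Ft × 12% = 2,760 Ft
  76,000 Ft × 24% = 18,240 Ft
  132,300 Ft × 29% = 38,367 Ft
  → 59,367 Ft

59,367 Ft > 40,250 Ft, so the standard income tax governs.

59,367 Ft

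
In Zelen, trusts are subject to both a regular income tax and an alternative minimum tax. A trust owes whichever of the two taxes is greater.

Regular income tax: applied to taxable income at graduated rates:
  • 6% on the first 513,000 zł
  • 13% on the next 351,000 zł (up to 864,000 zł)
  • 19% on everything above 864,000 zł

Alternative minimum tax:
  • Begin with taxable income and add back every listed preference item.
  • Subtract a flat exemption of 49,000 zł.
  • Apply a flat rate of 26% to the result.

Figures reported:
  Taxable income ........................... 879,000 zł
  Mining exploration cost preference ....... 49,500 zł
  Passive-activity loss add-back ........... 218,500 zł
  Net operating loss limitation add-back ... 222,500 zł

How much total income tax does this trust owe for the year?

343,330 zł

Regular income tax:
  513,000 zł × 6% = 30,780 zł
  351,000 zł × 13% = 45,630 zł
  15,000 zł × 19% = 2,850 zł
  → 79,260 zł

Alternative minimum tax:
  Adjusted income: 879,000 zł + 49,500 zł + 218,500 zł + 222,500 zł = 1,369,500 zł
  Less exemption 49,000 zł → base 1,320,500 zł
  1,320,500 zł × 26% = 343,330 zł

343,330 zł > 79,260 zł, so the alternative minimum tax is the binding amount.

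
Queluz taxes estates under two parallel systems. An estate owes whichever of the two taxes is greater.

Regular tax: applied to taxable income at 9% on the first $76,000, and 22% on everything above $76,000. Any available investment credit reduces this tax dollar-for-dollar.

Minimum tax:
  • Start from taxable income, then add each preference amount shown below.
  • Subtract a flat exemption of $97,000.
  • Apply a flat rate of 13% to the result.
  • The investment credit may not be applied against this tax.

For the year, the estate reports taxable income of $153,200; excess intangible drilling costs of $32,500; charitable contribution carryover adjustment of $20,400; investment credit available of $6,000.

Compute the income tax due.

Regular tax:
  $76,000 × 9% = $6,840
  $77,200 × 22% = $16,984
  → $23,824
  Less investment credit $6,000 → $17,824

Minimum tax:
  Adjusted income: $153,200 + $32,500 + $20,400 = $206,100
  Less exemption $97,000 → base $109,100
  $109,100 × 13% = $14,183

$17,824 > $14,183, so the regular tax governs.

$17,824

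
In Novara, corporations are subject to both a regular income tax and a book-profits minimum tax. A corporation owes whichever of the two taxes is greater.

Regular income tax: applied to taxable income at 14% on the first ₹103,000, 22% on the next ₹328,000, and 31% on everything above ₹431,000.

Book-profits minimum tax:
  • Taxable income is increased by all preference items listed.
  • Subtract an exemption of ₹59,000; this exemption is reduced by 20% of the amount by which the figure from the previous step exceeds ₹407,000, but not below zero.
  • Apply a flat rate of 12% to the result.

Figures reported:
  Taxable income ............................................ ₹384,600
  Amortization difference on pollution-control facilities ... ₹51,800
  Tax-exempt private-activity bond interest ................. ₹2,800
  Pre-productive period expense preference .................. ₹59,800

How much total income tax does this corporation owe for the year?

₹76,372

Regular income tax:
  ₹103,000 × 14% = ₹14,420
  ₹281,600 × 22% = ₹61,952
  → ₹76,372

Book-profits minimum tax:
  Adjusted income: ₹384,600 + ₹51,800 + ₹2,800 + ₹59,800 = ₹499,000
  Exemption: ₹59,000 − 20% × (₹499,000 − ₹407,000) = ₹59,000 − ₹18,400 = ₹40,600
  Base: ₹499,000 − ₹40,600 = ₹458,400
  ₹458,400 × 12% = ₹55,008

₹76,372 > ₹55,008, so the regular income tax governs.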